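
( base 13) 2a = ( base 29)17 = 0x24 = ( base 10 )36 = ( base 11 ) 33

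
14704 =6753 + 7951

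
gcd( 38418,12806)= 12806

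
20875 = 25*835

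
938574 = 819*1146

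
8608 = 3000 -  - 5608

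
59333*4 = 237332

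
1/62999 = 1/62999 = 0.00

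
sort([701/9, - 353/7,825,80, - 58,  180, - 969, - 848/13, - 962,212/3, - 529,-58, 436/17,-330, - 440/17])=[ - 969, - 962,-529, - 330, - 848/13, - 58 , - 58,  -  353/7, - 440/17, 436/17, 212/3,  701/9,  80,180, 825]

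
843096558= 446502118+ 396594440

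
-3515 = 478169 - 481684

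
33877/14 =2419+11/14 = 2419.79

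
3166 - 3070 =96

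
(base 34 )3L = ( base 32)3r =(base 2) 1111011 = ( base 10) 123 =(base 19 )69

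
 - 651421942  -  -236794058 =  - 414627884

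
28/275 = 28/275  =  0.10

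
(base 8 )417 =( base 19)e5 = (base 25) AL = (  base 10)271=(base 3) 101001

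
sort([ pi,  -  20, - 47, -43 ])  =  [ - 47, - 43, - 20, pi] 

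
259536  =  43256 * 6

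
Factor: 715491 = 3^2*7^1 * 41^1 * 277^1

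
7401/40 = 185 + 1/40 = 185.03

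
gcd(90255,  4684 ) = 1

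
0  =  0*916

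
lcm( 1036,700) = 25900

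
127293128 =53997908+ 73295220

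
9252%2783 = 903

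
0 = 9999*0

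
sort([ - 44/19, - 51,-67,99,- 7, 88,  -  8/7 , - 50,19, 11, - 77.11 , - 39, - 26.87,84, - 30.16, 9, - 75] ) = [-77.11,-75,- 67,- 51, - 50,  -  39, - 30.16, - 26.87, - 7,  -  44/19, - 8/7, 9, 11, 19,  84,88, 99 ]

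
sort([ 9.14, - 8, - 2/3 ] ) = [ - 8,-2/3,9.14 ] 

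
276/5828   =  69/1457  =  0.05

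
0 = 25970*0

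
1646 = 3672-2026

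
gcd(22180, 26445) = 5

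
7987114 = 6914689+1072425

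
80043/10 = 80043/10 = 8004.30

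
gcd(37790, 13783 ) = 1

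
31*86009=2666279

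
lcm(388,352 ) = 34144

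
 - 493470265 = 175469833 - 668940098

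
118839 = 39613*3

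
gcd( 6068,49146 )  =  2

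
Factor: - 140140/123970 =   -  2^1*13^1*23^( - 1 )= - 26/23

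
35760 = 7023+28737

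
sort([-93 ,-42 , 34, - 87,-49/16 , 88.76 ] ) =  [ - 93 , - 87, - 42, -49/16, 34 , 88.76 ]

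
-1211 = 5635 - 6846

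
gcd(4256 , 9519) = 19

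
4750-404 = 4346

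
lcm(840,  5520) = 38640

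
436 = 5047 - 4611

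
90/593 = 90/593 = 0.15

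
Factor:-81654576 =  - 2^4*3^1*1701137^1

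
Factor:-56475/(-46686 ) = 75/62 =2^( - 1) * 3^1*5^2*31^( - 1 ) 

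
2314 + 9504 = 11818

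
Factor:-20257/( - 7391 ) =19^( - 1) * 47^1*389^( - 1)*431^1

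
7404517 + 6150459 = 13554976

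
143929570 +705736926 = 849666496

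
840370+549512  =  1389882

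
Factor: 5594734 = 2^1*17^1*59^1*2789^1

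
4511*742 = 3347162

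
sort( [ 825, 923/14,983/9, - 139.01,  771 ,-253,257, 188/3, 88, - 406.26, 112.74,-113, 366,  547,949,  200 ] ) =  [ - 406.26 , - 253,  -  139.01 ,-113,  188/3, 923/14,88, 983/9, 112.74,200, 257, 366, 547,771,825,949 ]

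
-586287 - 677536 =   -  1263823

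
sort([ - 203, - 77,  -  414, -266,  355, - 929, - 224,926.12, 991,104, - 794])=[ - 929, - 794, -414 , - 266,-224, - 203, - 77,  104,355,926.12,991] 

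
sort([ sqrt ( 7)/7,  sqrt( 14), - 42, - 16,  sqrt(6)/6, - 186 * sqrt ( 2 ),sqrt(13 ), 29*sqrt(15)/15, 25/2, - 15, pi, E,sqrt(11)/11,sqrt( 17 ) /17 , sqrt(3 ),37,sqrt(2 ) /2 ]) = [ - 186*sqrt(2 ) , - 42, - 16, - 15, sqrt( 17) /17,sqrt(11) /11, sqrt ( 7)/7,sqrt( 6 )/6,sqrt(2)/2 , sqrt( 3 ),E, pi,sqrt ( 13),sqrt(14 ),29*sqrt(15 ) /15, 25/2,37] 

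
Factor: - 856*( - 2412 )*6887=2^5*3^2*67^1*71^1*97^1*107^1  =  14219396064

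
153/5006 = 153/5006  =  0.03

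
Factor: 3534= 2^1*3^1*19^1*31^1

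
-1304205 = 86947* ( - 15) 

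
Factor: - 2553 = -3^1*23^1  *  37^1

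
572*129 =73788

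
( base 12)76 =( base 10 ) 90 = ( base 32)2q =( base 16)5a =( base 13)6C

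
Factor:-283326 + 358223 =74897 = 74897^1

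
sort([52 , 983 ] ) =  [52, 983 ] 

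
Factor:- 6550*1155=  - 2^1*3^1 * 5^3*7^1*11^1*131^1 = - 7565250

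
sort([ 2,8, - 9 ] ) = [ - 9,  2, 8 ] 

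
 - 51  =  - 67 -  - 16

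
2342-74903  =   - 72561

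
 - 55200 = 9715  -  64915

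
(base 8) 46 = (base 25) 1d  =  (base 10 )38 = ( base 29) 19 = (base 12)32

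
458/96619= 458/96619=0.00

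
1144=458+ 686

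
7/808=7/808 = 0.01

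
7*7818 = 54726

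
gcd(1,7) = 1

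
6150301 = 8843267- 2692966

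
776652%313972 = 148708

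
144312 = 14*10308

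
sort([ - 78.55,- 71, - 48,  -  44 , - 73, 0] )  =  [ -78.55, - 73,-71,-48,-44,0]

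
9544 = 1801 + 7743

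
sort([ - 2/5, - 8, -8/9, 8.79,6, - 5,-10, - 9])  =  [ - 10, - 9, - 8 , - 5, - 8/9, - 2/5,  6, 8.79]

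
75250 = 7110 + 68140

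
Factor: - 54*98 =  - 5292= - 2^2*3^3*7^2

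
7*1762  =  12334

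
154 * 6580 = 1013320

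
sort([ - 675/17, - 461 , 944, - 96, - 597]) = [ - 597, - 461, - 96, - 675/17 , 944 ]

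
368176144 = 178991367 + 189184777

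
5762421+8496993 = 14259414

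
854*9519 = 8129226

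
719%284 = 151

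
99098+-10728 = 88370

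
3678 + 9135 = 12813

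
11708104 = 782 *14972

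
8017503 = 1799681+6217822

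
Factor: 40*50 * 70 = 140000 = 2^5*5^4*7^1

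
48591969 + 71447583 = 120039552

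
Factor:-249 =  -  3^1*83^1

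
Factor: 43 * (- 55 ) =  - 2365 = - 5^1 * 11^1 * 43^1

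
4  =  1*4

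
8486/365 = 23 + 91/365 =23.25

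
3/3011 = 3/3011 = 0.00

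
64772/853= 75+797/853  =  75.93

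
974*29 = 28246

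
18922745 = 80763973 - 61841228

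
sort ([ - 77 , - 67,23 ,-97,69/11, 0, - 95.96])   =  [ - 97,  -  95.96, -77,- 67,0, 69/11,23]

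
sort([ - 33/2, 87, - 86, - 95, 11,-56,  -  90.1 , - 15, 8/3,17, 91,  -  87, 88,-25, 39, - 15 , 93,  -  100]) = [ - 100,  -  95, -90.1,-87, - 86, - 56, - 25, - 33/2,-15 , - 15,8/3,11,17,39, 87,88, 91, 93] 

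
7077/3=2359  =  2359.00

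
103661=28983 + 74678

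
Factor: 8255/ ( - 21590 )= - 13/34  =  -2^ (-1)*13^1 * 17^( - 1 )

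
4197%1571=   1055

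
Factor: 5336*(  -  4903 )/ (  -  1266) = 13081204/633 =2^2*3^( - 1 )* 23^1*29^1*211^( - 1)*4903^1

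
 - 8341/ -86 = 8341/86 = 96.99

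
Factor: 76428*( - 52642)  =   - 4023322776 = - 2^3*3^2*11^1*193^1*26321^1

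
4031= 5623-1592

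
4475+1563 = 6038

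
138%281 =138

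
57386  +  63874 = 121260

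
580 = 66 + 514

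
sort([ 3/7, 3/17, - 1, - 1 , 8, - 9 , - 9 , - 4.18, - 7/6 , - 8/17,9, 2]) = [ - 9, - 9,  -  4.18, - 7/6, - 1,-1, - 8/17 , 3/17, 3/7, 2, 8, 9]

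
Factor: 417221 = 7^1*19^1 * 3137^1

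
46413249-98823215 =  - 52409966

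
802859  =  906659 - 103800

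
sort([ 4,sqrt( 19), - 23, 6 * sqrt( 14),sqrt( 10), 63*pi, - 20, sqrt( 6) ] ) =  [ - 23, -20, sqrt( 6),sqrt( 10), 4,sqrt( 19), 6 * sqrt( 14),63*pi] 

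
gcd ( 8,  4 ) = 4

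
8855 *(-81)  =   - 717255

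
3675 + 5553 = 9228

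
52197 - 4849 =47348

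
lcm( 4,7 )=28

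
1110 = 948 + 162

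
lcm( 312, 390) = 1560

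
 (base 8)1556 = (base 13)527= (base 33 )QK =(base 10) 878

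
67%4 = 3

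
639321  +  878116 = 1517437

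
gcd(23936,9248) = 544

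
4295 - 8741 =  - 4446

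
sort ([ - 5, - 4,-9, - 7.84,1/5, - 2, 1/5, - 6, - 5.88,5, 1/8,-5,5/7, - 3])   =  [ - 9, -7.84, - 6, - 5.88, -5, - 5, - 4, - 3, - 2,1/8, 1/5,  1/5, 5/7,  5 ]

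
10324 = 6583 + 3741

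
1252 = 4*313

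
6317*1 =6317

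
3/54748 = 3/54748 = 0.00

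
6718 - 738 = 5980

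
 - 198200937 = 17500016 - 215700953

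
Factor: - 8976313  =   - 179^1 * 50147^1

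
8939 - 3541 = 5398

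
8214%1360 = 54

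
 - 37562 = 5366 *(- 7)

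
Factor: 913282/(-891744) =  - 456641/445872=- 2^(-4)*3^( - 1)*7^( - 1)*1327^ ( - 1 )*456641^1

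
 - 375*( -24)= 9000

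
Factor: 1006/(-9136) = -2^( - 3)*503^1*571^ ( - 1) = - 503/4568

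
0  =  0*69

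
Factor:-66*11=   -  2^1*3^1 * 11^2 = - 726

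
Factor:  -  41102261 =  - 353^1* 116437^1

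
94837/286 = 331 + 171/286 = 331.60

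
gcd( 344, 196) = 4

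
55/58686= 55/58686 = 0.00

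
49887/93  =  16629/31=536.42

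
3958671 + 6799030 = 10757701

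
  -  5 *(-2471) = 12355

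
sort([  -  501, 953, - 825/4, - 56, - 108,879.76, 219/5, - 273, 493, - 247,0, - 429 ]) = [- 501, - 429, - 273, - 247, - 825/4 ,-108, - 56, 0, 219/5, 493, 879.76  ,  953 ]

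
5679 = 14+5665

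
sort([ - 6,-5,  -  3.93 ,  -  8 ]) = [-8, - 6,-5, - 3.93 ]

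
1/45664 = 1/45664=   0.00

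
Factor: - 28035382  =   - 2^1 * 14017691^1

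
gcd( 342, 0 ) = 342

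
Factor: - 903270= - 2^1*3^1*5^1*30109^1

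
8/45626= 4/22813  =  0.00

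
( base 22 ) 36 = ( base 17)44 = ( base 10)72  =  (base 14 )52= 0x48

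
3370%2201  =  1169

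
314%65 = 54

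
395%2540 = 395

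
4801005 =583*8235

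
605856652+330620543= 936477195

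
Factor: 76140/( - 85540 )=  - 81/91= - 3^4*7^( - 1 )  *  13^(-1 ) 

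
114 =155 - 41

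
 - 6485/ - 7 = 6485/7= 926.43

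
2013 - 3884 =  - 1871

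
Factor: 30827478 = 2^1  *3^1 * 11^1*467083^1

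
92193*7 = 645351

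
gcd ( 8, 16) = 8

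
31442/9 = 3493 + 5/9= 3493.56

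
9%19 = 9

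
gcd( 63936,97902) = 1998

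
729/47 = 729/47 = 15.51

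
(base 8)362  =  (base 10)242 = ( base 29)8a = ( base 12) 182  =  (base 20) c2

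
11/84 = 11/84 = 0.13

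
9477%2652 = 1521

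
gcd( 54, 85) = 1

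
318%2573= 318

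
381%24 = 21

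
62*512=31744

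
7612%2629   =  2354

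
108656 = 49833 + 58823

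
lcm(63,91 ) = 819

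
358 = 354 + 4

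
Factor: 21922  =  2^1 * 97^1*113^1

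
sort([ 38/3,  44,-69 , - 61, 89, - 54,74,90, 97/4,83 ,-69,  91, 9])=[ - 69,-69,-61 ,-54,9 , 38/3, 97/4 , 44, 74,  83, 89,90,91]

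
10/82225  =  2/16445  =  0.00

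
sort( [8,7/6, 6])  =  [ 7/6,6 , 8 ] 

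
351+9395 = 9746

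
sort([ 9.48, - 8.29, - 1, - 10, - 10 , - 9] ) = [ - 10, - 10, - 9 ,-8.29, - 1,9.48]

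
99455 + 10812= 110267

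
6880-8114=-1234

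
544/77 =544/77=7.06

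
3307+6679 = 9986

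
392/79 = 4 + 76/79 = 4.96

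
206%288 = 206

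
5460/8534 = 2730/4267 = 0.64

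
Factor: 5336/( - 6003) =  - 8/9 = - 2^3*3^( - 2)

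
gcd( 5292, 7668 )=108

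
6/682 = 3/341=0.01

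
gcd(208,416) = 208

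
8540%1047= 164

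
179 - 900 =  - 721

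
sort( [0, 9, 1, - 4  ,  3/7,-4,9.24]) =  [ - 4, - 4, 0, 3/7,1, 9,9.24 ] 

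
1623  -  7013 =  - 5390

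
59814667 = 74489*803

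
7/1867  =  7/1867  =  0.00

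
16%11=5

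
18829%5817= 1378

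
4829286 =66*73171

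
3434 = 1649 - - 1785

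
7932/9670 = 3966/4835 = 0.82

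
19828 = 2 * 9914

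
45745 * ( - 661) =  - 30237445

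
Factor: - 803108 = -2^2*41^1*59^1 * 83^1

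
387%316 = 71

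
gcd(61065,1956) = 3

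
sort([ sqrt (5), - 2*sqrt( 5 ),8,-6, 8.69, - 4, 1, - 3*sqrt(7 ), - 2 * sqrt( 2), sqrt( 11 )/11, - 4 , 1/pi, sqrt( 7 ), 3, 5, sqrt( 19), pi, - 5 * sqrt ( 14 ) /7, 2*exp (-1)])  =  [ - 3 * sqrt(7),-6 , - 2*sqrt ( 5), -4, - 4 ,-2 * sqrt( 2), - 5*sqrt (14 )/7,sqrt(11)/11, 1/pi, 2*exp ( -1), 1, sqrt (5 ),  sqrt(7 ),3, pi , sqrt(19 ),5, 8, 8.69]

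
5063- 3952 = 1111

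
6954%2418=2118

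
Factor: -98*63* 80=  - 2^5 * 3^2*5^1*7^3 = -493920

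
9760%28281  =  9760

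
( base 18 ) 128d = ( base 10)6637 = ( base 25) afc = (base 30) 7B7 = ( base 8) 14755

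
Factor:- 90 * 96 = -8640 = - 2^6* 3^3*5^1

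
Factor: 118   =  2^1*59^1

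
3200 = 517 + 2683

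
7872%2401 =669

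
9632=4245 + 5387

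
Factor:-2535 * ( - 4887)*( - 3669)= - 45453571605=-  3^5*5^1* 13^2*181^1*1223^1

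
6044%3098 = 2946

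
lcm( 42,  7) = 42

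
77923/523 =77923/523 = 148.99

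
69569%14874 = 10073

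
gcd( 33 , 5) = 1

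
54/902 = 27/451  =  0.06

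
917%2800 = 917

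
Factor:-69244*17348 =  - 1201244912 = - 2^4*7^1*2473^1*4337^1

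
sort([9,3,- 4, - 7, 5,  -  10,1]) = [ - 10, -7 ,-4 , 1, 3,  5,9]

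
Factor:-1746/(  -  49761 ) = 2^1*3^(-1 )*19^(  -  1 ) = 2/57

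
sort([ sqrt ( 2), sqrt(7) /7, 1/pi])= [ 1/pi , sqrt(7 ) /7,sqrt( 2) ]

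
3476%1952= 1524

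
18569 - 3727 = 14842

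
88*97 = 8536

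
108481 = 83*1307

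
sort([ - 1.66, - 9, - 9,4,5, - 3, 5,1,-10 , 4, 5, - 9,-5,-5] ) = [ - 10 , - 9, - 9 , - 9, - 5, - 5, - 3,  -  1.66, 1,4, 4, 5,5,5 ]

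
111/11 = 10+1/11  =  10.09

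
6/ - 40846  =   - 1 + 20420/20423 = - 0.00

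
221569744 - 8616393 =212953351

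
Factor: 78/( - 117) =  - 2/3 = - 2^1*3^( - 1)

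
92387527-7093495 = 85294032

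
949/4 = 237 + 1/4 = 237.25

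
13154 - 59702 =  - 46548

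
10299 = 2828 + 7471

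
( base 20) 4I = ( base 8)142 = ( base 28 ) 3E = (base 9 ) 118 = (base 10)98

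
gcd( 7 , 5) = 1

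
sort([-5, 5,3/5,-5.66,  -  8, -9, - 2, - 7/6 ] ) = [ - 9, - 8, -5.66, - 5, - 2,-7/6,3/5, 5]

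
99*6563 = 649737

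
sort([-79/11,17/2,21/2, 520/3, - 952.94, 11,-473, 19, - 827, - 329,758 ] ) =[ - 952.94, - 827, -473, - 329, - 79/11,  17/2, 21/2,  11,19, 520/3, 758]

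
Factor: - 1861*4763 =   -  8863943=-11^1*433^1*1861^1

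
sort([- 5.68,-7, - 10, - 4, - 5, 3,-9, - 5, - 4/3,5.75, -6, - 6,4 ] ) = [ -10,-9, - 7 , - 6, - 6,-5.68, - 5 , - 5,- 4,-4/3,3, 4,5.75] 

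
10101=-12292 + 22393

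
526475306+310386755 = 836862061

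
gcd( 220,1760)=220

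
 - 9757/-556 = 9757/556= 17.55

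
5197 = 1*5197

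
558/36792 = 31/2044 = 0.02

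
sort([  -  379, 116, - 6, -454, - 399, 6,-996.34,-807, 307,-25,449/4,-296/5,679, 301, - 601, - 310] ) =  [-996.34, - 807 ,-601,-454, - 399,-379,-310,-296/5 , - 25, - 6,6,449/4,116,301, 307,679] 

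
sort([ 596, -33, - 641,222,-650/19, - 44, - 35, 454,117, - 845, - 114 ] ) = [ - 845, - 641,  -  114, - 44, - 35,- 650/19, - 33,117, 222,454,596 ]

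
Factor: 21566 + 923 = 43^1*523^1= 22489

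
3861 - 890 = 2971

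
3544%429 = 112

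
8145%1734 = 1209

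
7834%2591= 61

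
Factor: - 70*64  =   - 2^7*5^1*7^1 = - 4480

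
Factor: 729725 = 5^2*17^2 * 101^1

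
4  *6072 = 24288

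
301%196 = 105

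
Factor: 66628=2^2*16657^1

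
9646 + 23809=33455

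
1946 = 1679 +267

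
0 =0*44886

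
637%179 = 100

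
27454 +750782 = 778236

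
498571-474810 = 23761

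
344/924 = 86/231 =0.37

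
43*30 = 1290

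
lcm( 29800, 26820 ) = 268200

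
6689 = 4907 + 1782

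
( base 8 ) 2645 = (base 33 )1AQ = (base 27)1qe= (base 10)1445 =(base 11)10A4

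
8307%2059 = 71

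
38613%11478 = 4179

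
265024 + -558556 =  -293532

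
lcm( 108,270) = 540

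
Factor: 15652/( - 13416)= - 7/6= -2^( - 1)*3^(-1)*7^1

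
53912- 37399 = 16513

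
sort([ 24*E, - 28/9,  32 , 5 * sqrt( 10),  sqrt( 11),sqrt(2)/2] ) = [ - 28/9, sqrt(2 )/2,sqrt(11 ),5 * sqrt(10 ), 32 , 24*E ] 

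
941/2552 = 941/2552 = 0.37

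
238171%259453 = 238171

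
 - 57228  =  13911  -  71139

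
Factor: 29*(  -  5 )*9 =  -3^2 * 5^1*29^1 = - 1305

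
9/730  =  9/730 = 0.01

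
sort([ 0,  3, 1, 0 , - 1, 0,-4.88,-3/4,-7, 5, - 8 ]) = [ - 8, - 7, - 4.88, -1,  -  3/4,0, 0, 0, 1, 3, 5 ] 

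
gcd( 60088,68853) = 1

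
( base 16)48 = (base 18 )40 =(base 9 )80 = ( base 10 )72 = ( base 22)36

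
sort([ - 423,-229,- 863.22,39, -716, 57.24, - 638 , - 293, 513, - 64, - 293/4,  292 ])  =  [  -  863.22,- 716 , - 638, - 423 , - 293,  -  229 , - 293/4,-64 , 39,57.24, 292,513]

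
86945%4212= 2705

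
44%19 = 6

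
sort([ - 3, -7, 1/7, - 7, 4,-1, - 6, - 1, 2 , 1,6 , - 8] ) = [  -  8, -7, -7, - 6, - 3, -1,-1,  1/7,  1, 2, 4 , 6 ] 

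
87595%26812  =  7159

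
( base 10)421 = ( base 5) 3141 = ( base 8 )645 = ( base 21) k1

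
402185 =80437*5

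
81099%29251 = 22597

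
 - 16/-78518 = 8/39259 = 0.00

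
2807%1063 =681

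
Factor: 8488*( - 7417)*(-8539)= 2^3 * 1061^1*7417^1*8539^1 = 537576980344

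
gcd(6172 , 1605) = 1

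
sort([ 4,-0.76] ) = [ - 0.76, 4] 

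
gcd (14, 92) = 2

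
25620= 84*305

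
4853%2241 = 371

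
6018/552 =10+83/92=10.90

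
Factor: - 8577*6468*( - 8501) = 471601782036 = 2^2*3^3 * 7^2*11^1*953^1*8501^1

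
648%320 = 8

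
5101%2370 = 361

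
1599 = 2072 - 473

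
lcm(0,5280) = 0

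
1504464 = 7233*208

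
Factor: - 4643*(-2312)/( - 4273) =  - 10734616/4273 = - 2^3*17^2*4273^( -1)*4643^1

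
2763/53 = 2763/53 = 52.13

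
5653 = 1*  5653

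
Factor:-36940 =-2^2*5^1*1847^1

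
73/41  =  73/41=   1.78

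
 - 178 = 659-837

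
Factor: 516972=2^2*3^1 * 67^1*643^1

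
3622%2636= 986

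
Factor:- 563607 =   -  3^2*11^1*5693^1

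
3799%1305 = 1189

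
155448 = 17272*9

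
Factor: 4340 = 2^2*5^1*7^1*31^1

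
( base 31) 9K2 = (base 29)B0K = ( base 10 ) 9271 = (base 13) 42B2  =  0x2437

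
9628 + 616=10244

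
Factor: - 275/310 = -55/62 = -2^( - 1)*5^1 * 11^1*31^( - 1 )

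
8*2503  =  20024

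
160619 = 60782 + 99837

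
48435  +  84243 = 132678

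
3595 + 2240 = 5835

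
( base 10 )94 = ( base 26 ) 3g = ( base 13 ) 73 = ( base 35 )2o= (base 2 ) 1011110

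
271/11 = 24 + 7/11  =  24.64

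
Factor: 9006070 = 2^1*5^1*900607^1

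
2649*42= 111258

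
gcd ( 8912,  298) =2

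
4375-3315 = 1060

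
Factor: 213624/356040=3^1* 5^(-1) = 3/5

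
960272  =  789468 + 170804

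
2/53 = 2/53 = 0.04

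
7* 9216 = 64512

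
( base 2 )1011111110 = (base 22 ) 1CI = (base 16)2FE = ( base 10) 766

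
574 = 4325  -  3751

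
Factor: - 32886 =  - 2^1*3^4*7^1*29^1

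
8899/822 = 10 + 679/822  =  10.83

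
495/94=495/94 = 5.27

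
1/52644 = 1/52644 =0.00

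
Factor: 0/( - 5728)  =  0=0^1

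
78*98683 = 7697274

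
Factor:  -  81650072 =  - 2^3  *  7^2*208291^1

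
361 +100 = 461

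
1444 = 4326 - 2882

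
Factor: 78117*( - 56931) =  - 3^2 * 7^1*13^1*2003^1*2711^1= - 4447278927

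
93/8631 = 31/2877 = 0.01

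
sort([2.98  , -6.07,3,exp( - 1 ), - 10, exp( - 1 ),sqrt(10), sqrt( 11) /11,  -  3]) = [-10, - 6.07,-3, sqrt ( 11)/11,exp( -1 ) , exp( - 1),2.98 , 3, sqrt(10 ) ] 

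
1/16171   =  1/16171 = 0.00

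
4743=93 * 51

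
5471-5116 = 355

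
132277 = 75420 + 56857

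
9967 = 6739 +3228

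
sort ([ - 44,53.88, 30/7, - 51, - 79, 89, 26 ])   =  [-79 , - 51, - 44  ,  30/7,26, 53.88,89]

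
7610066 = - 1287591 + 8897657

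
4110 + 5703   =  9813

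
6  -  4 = 2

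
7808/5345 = 7808/5345 = 1.46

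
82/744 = 41/372= 0.11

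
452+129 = 581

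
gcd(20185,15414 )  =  367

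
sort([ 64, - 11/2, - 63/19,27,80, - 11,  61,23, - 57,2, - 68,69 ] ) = [ - 68, - 57, - 11,-11/2,-63/19,2,23, 27,61,64,69,  80]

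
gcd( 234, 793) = 13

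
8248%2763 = 2722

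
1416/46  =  30+18/23=30.78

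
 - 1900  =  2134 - 4034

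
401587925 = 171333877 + 230254048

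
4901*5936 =29092336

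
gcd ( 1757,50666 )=7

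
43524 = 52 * 837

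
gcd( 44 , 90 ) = 2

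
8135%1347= 53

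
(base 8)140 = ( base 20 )4G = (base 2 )1100000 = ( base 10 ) 96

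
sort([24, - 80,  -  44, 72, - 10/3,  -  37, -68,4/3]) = [  -  80,  -  68,- 44, - 37,- 10/3,  4/3,24,72]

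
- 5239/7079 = -1 + 1840/7079 =- 0.74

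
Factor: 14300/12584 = 25/22 = 2^ ( - 1)*5^2*11^(-1)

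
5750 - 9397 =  - 3647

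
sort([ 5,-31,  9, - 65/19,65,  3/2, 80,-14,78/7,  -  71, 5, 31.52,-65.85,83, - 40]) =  [ -71 ,-65.85,-40,-31, - 14,-65/19,3/2,5,5,  9, 78/7,31.52, 65,80,83]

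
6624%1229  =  479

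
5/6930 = 1/1386 = 0.00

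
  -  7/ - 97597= 7/97597 = 0.00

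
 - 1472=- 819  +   - 653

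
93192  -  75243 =17949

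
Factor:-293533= -73^1*4021^1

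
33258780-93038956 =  - 59780176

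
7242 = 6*1207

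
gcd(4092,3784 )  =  44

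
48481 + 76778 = 125259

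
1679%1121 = 558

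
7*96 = 672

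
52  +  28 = 80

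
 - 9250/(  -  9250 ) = 1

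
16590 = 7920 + 8670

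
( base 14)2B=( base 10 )39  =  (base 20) 1J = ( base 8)47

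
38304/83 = 38304/83 = 461.49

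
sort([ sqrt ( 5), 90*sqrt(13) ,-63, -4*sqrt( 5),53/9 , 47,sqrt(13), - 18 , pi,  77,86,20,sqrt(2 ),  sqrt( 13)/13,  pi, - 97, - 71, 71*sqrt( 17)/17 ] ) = [-97, - 71, - 63, - 18, -4*sqrt( 5), sqrt(13)/13,sqrt( 2), sqrt( 5 ), pi, pi, sqrt( 13) , 53/9, 71*sqrt( 17 )/17,  20 , 47,77 , 86,  90 *sqrt( 13) ]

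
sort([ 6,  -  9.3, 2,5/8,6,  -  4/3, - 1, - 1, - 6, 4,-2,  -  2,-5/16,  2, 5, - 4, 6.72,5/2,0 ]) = [-9.3, - 6, - 4, - 2,  -  2, - 4/3, - 1, - 1, -5/16, 0, 5/8 , 2, 2, 5/2, 4, 5,  6,6,6.72 ]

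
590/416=295/208=1.42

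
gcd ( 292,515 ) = 1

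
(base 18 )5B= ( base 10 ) 101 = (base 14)73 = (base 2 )1100101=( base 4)1211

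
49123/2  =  24561 + 1/2 = 24561.50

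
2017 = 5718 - 3701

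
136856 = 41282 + 95574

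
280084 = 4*70021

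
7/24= 7/24 = 0.29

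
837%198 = 45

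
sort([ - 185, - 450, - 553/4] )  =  [-450, - 185,- 553/4]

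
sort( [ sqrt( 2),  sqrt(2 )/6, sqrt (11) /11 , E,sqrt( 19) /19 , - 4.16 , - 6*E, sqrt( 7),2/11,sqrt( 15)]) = [ - 6 * E , - 4.16, 2/11,sqrt(19 )/19 , sqrt( 2)/6,sqrt (11)/11, sqrt( 2),sqrt( 7),  E,sqrt( 15)]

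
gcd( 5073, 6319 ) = 89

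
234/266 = 117/133  =  0.88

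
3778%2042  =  1736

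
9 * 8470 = 76230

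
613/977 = 613/977 = 0.63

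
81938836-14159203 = 67779633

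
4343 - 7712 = - 3369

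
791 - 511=280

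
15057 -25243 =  - 10186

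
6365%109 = 43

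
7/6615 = 1/945 = 0.00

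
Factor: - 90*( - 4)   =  2^3 * 3^2 * 5^1 = 360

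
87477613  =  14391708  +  73085905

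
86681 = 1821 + 84860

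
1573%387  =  25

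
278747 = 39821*7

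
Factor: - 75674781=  - 3^2*7^1*13^1*92399^1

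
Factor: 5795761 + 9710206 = 15505967=59^1*269^1* 977^1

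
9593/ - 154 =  - 63 + 109/154=-  62.29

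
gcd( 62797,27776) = 7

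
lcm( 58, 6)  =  174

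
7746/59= 7746/59   =  131.29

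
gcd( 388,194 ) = 194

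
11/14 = 11/14 = 0.79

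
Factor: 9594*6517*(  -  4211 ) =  - 263288976678 = -2^1*3^2* 7^3*13^1*19^1*41^1*4211^1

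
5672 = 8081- 2409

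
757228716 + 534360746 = 1291589462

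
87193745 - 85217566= 1976179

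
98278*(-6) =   -  589668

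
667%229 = 209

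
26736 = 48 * 557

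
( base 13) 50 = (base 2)1000001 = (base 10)65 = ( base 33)1W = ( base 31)23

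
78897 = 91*867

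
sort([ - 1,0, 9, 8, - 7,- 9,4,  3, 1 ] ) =[ - 9, - 7,-1, 0,1,3 , 4,8, 9] 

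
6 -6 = 0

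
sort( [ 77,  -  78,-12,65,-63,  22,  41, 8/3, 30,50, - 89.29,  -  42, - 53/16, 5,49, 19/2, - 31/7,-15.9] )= [ - 89.29, - 78, - 63, - 42, - 15.9, - 12 ,-31/7, - 53/16,8/3, 5, 19/2,22,30,41,49, 50,65, 77 ]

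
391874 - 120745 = 271129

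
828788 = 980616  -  151828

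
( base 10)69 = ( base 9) 76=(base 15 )49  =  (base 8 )105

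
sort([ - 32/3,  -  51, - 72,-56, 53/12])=[ -72,  -  56, - 51, - 32/3, 53/12]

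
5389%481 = 98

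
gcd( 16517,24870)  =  1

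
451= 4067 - 3616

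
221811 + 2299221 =2521032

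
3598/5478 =1799/2739 = 0.66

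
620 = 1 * 620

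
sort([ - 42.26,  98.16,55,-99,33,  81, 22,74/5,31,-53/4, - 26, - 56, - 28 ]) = [ - 99, - 56, - 42.26, - 28, - 26,-53/4, 74/5,22, 31,33,55,81, 98.16] 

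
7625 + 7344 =14969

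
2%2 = 0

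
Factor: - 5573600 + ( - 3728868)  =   - 2^2*7^1*17^1*19543^1  =  - 9302468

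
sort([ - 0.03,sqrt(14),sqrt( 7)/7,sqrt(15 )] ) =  [- 0.03,sqrt( 7)/7,  sqrt (14 ), sqrt (15)]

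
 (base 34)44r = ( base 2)1001010110011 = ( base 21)ahk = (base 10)4787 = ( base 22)9JD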